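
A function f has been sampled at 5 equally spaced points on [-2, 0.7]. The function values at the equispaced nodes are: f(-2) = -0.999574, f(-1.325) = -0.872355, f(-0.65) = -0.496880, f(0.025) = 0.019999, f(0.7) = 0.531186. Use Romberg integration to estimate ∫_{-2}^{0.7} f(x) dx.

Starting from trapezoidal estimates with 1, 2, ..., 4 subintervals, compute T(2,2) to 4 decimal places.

-1.0955

T(0,0) (trapezoid, 1 panel, h=2.7000): -0.632324
T(1,0) (trapezoid, 2 panels, h=1.3500): -0.986950
T(2,0) (trapezoid, 4 panels, h=0.6750): -1.068815
T(1,1) = -0.986950 + (-0.986950 − (-0.632324))/3 = -1.105159
T(2,1) = -1.068815 + (-1.068815 − (-0.986950))/3 = -1.096103
T(2,2) = -1.096103 + (-1.096103 − (-1.105159))/15 = -1.095499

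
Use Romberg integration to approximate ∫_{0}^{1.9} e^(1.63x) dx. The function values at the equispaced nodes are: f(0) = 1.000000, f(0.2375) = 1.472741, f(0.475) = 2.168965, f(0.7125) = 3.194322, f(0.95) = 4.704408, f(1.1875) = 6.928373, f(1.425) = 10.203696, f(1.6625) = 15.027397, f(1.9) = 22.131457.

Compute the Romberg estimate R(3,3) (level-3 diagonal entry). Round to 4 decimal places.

R(0,0) (trapezoid, 1 panel, h=1.9000): 21.974884
R(1,0) (trapezoid, 2 panels, h=0.9500): 15.456630
R(2,0) (trapezoid, 4 panels, h=0.4750): 13.605329
R(3,0) (trapezoid, 8 panels, h=0.2375): 13.125587
R(1,1) = 15.456630 + (15.456630 − 21.974884)/3 = 13.283879
R(2,1) = 13.605329 + (13.605329 − 15.456630)/3 = 12.988229
R(3,1) = 13.125587 + (13.125587 − 13.605329)/3 = 12.965673
R(2,2) = 12.988229 + (12.988229 − 13.283879)/15 = 12.968519
R(3,2) = 12.965673 + (12.965673 − 12.988229)/15 = 12.964169
R(3,3) = 12.964169 + (12.964169 − 12.968519)/63 = 12.964100

12.9641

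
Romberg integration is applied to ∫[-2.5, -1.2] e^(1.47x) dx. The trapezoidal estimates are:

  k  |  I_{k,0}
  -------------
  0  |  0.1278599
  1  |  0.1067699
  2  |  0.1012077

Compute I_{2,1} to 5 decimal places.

Richardson extrapolation on the trapezoidal column (denominator 4−1=3):
I_{2,1} = 0.1012077 + (0.1012077 − 0.1067699)/3 = 0.0993536

0.09935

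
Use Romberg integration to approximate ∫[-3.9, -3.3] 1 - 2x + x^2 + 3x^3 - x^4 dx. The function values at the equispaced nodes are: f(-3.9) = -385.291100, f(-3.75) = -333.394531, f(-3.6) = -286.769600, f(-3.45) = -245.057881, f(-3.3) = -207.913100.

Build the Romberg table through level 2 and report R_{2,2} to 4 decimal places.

-174.0276

R_{0,0} (trapezoid, 1 panel, h=0.6000): -177.961260
R_{1,0} (trapezoid, 2 panels, h=0.3000): -175.011510
R_{2,0} (trapezoid, 4 panels, h=0.1500): -174.273617
R_{1,1} = -175.011510 + (-175.011510 − (-177.961260))/3 = -174.028260
R_{2,1} = -174.273617 + (-174.273617 − (-175.011510))/3 = -174.027653
R_{2,2} = -174.027653 + (-174.027653 − (-174.028260))/15 = -174.027613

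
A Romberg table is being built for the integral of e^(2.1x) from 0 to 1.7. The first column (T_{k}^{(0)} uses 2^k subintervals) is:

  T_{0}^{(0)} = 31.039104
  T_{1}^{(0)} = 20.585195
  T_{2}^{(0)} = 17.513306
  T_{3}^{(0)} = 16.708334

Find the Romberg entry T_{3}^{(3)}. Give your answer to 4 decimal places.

16.4365

T_{1}^{(1)} = 20.585195 + (20.585195 − 31.039104)/3 = 17.100559
T_{2}^{(1)} = (4·17.513306 − 20.585195) / 3 = 16.489343
T_{3}^{(1)} = 16.708334 + (16.708334 − 17.513306)/3 = 16.440010
T_{2}^{(2)} = (16·16.489343 − 17.100559) / 15 = 16.448595
T_{3}^{(2)} = (16·16.440010 − 16.489343) / 15 = 16.436721
T_{3}^{(3)} = (64·16.436721 − 16.448595) / 63 = 16.436533
(Column j=1 coincides with Simpson's rule on the same nodes.)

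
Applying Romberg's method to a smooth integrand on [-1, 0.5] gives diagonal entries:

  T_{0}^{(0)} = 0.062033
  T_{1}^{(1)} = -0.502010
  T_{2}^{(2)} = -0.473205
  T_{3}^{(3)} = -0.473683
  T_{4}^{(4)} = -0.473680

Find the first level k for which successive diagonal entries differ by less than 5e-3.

k = 3

|T_{1}^{(1)} − T_{0}^{(0)}| = 0.564043 ≥ 5e-3
|T_{2}^{(2)} − T_{1}^{(1)}| = 0.028805 ≥ 5e-3
|T_{3}^{(3)} − T_{2}^{(2)}| = 0.000478 < 5e-3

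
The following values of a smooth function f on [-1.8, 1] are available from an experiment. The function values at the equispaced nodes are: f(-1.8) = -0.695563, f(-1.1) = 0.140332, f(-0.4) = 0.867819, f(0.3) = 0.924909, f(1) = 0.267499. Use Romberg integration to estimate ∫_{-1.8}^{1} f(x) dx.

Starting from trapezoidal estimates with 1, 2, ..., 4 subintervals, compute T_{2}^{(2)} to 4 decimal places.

T_{0}^{(0)} (trapezoid, 1 panel, h=2.8000): -0.599290
T_{1}^{(0)} (trapezoid, 2 panels, h=1.4000): 0.915302
T_{2}^{(0)} (trapezoid, 4 panels, h=0.7000): 1.203320
T_{1}^{(1)} = 0.915302 + (0.915302 − (-0.599290))/3 = 1.420166
T_{2}^{(1)} = 1.203320 + (1.203320 − 0.915302)/3 = 1.299326
T_{2}^{(2)} = 1.299326 + (1.299326 − 1.420166)/15 = 1.291270

1.2913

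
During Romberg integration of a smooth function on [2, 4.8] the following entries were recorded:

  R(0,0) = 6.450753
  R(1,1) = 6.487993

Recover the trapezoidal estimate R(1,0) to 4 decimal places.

6.4787

From R(1,1) = (4·R(1,0) − R(0,0))/3, solve for R(1,0):
4·R(1,0) = 3·6.487993 + 6.450753 = 25.914732
R(1,0) = 6.478683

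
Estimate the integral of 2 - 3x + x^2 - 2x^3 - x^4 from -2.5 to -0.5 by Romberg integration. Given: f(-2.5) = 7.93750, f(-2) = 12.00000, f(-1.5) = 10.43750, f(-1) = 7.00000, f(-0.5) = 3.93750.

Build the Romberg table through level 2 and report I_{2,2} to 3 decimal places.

18.142

I_{0,0} (trapezoid, 1 panel, h=2.0000): 11.87500
I_{1,0} (trapezoid, 2 panels, h=1.0000): 16.37500
I_{2,0} (trapezoid, 4 panels, h=0.5000): 17.68750
I_{1,1} = 16.37500 + (16.37500 − 11.87500)/3 = 17.87500
I_{2,1} = 17.68750 + (17.68750 − 16.37500)/3 = 18.12500
I_{2,2} = 18.12500 + (18.12500 − 17.87500)/15 = 18.14167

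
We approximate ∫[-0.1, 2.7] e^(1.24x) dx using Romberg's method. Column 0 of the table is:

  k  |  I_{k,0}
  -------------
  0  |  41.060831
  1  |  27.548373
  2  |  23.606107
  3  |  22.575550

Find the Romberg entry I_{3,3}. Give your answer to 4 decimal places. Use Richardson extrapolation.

22.2278

I_{1,1} = (4·27.548373 − 41.060831) / 3 = 23.044220
I_{2,1} = 23.606107 + (23.606107 − 27.548373)/3 = 22.292018
I_{3,1} = 22.575550 + (22.575550 − 23.606107)/3 = 22.232031
I_{2,2} = 22.292018 + (22.292018 − 23.044220)/15 = 22.241871
I_{3,2} = (16·22.232031 − 22.292018) / 15 = 22.228032
I_{3,3} = 22.228032 + (22.228032 − 22.241871)/63 = 22.227812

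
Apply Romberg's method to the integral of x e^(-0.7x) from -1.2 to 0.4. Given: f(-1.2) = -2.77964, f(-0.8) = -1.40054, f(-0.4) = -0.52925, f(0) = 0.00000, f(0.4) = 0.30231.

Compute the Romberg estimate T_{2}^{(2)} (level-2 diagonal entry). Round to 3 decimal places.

T_{0}^{(0)} (trapezoid, 1 panel, h=1.6000): -1.98186
T_{1}^{(0)} (trapezoid, 2 panels, h=0.8000): -1.41433
T_{2}^{(0)} (trapezoid, 4 panels, h=0.4000): -1.26738
T_{1}^{(1)} = -1.41433 + (-1.41433 − (-1.98186))/3 = -1.22515
T_{2}^{(1)} = -1.26738 + (-1.26738 − (-1.41433))/3 = -1.21840
T_{2}^{(2)} = -1.21840 + (-1.21840 − (-1.22515))/15 = -1.21795

-1.218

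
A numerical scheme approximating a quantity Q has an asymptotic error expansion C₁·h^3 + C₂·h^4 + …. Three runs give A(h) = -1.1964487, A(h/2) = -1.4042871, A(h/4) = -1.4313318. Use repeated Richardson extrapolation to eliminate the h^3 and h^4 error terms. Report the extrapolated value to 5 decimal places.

First eliminate the h^3 term (factor 2^3 = 8):
  B₁ = (8·(-1.4042871) − (-1.1964487))/7 = -1.4339783
  B₂ = (8·(-1.4313318) − (-1.4042871))/7 = -1.4351953
Then eliminate the h^4 term (factor 2^4 = 16):
  (16·(-1.4351953) − (-1.4339783))/15 = -1.4352764

-1.43528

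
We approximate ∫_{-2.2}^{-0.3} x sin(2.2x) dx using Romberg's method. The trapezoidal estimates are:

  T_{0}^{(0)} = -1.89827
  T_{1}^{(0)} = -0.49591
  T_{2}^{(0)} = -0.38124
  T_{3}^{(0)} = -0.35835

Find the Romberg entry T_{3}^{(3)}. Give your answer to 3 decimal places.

-0.351

Richardson extrapolation on the trapezoidal column (denominator 4−1=3):
T_{1}^{(1)} = (4·(-0.49591) − (-1.89827)) / 3 = -0.02846
T_{2}^{(1)} = -0.38124 + (-0.38124 − (-0.49591))/3 = -0.34302
T_{3}^{(1)} = (4·(-0.35835) − (-0.38124)) / 3 = -0.35072
T_{2}^{(2)} = (16·(-0.34302) − (-0.02846)) / 15 = -0.36399
T_{3}^{(2)} = -0.35072 + (-0.35072 − (-0.34302))/15 = -0.35123
T_{3}^{(3)} = (64·(-0.35123) − (-0.36399)) / 63 = -0.35103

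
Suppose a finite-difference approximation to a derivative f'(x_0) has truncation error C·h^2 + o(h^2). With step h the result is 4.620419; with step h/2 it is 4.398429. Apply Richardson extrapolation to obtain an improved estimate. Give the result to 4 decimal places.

4.3244

The leading error scales as h^2; refining by a factor of 2 reduces it by 2^2 = 4.
Extrapolated value = (4·A(h/2) − A(h)) / (4 − 1)
= (4·4.398429 − 4.620419) / 3
= 12.973297 / 3 = 4.324432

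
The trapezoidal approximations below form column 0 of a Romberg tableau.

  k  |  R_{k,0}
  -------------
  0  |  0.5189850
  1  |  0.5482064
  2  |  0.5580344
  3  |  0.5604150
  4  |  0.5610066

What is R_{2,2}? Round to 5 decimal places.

0.56153

R_{1,1} = 0.5482064 + (0.5482064 − 0.5189850)/3 = 0.5579469
R_{2,1} = 0.5580344 + (0.5580344 − 0.5482064)/3 = 0.5613104
R_{2,2} = 0.5613104 + (0.5613104 − 0.5579469)/15 = 0.5615346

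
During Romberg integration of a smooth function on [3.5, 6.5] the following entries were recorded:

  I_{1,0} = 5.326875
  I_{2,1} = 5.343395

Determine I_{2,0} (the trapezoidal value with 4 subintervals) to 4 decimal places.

From I_{2,1} = (4·I_{2,0} − I_{1,0})/3, solve for I_{2,0}:
4·I_{2,0} = 3·5.343395 + 5.326875 = 21.357060
I_{2,0} = 5.339265

5.3393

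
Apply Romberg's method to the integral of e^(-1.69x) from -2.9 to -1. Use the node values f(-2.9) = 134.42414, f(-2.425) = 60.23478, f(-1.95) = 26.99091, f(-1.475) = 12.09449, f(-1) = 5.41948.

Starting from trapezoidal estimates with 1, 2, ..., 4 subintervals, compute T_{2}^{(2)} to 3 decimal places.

T_{0}^{(0)} (trapezoid, 1 panel, h=1.9000): 132.85144
T_{1}^{(0)} (trapezoid, 2 panels, h=0.9500): 92.06708
T_{2}^{(0)} (trapezoid, 4 panels, h=0.4750): 80.38995
T_{1}^{(1)} = 92.06708 + (92.06708 − 132.85144)/3 = 78.47229
T_{2}^{(1)} = 80.38995 + (80.38995 − 92.06708)/3 = 76.49757
T_{2}^{(2)} = 76.49757 + (76.49757 − 78.47229)/15 = 76.36592

76.366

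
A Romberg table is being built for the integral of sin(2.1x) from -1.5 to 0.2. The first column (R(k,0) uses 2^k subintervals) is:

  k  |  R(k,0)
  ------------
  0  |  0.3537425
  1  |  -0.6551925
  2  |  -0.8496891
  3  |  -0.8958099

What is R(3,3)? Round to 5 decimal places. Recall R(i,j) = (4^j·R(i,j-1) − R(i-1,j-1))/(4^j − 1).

Richardson extrapolation on the trapezoidal column (denominator 4−1=3):
R(1,1) = -0.6551925 + (-0.6551925 − 0.3537425)/3 = -0.9915042
R(2,1) = -0.8496891 + (-0.8496891 − (-0.6551925))/3 = -0.9145213
R(3,1) = -0.8958099 + (-0.8958099 − (-0.8496891))/3 = -0.9111835
R(2,2) = (16·(-0.9145213) − (-0.9915042)) / 15 = -0.9093891
R(3,2) = -0.9111835 + (-0.9111835 − (-0.9145213))/15 = -0.9109610
R(3,3) = (64·(-0.9109610) − (-0.9093891)) / 63 = -0.9109860

-0.91099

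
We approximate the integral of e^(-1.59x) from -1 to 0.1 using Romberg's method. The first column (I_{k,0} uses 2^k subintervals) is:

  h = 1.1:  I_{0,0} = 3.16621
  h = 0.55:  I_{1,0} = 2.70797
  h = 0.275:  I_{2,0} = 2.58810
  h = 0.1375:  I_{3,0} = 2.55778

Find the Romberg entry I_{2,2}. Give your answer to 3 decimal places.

2.548

I_{1,1} = 2.70797 + (2.70797 − 3.16621)/3 = 2.55522
I_{2,1} = 2.58810 + (2.58810 − 2.70797)/3 = 2.54814
I_{2,2} = 2.54814 + (2.54814 − 2.55522)/15 = 2.54767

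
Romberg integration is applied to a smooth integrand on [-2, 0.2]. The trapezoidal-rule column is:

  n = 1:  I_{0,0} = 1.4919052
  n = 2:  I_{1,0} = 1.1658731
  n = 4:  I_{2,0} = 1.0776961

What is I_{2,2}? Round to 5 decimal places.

1.04771

Richardson extrapolation on the trapezoidal column (denominator 4−1=3):
I_{1,1} = 1.1658731 + (1.1658731 − 1.4919052)/3 = 1.0571957
I_{2,1} = (4·1.0776961 − 1.1658731) / 3 = 1.0483038
I_{2,2} = (16·1.0483038 − 1.0571957) / 15 = 1.0477110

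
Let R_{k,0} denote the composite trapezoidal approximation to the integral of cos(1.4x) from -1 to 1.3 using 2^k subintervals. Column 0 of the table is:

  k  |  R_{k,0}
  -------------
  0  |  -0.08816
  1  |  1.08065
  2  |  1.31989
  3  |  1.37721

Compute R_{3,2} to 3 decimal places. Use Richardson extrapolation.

R_{2,1} = (4·1.31989 − 1.08065) / 3 = 1.39964
R_{3,1} = 1.37721 + (1.37721 − 1.31989)/3 = 1.39632
R_{3,2} = (16·1.39632 − 1.39964) / 15 = 1.39610

1.396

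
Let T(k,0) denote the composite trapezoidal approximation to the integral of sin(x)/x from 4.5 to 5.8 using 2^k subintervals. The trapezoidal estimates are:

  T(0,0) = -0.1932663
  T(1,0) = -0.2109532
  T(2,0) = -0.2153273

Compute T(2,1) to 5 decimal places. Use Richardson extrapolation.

Richardson extrapolation on the trapezoidal column (denominator 4−1=3):
T(2,1) = -0.2153273 + (-0.2153273 − (-0.2109532))/3 = -0.2167853

-0.21679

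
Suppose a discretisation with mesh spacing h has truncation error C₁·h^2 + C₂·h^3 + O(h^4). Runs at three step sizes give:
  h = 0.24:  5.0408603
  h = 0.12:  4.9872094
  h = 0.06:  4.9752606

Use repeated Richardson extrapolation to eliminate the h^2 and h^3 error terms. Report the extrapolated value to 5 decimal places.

4.97156

First eliminate the h^2 term (factor 2^2 = 4):
  B₁ = (4·4.9872094 − 5.0408603)/3 = 4.9693258
  B₂ = (4·4.9752606 − 4.9872094)/3 = 4.9712777
Then eliminate the h^3 term (factor 2^3 = 8):
  (8·4.9712777 − 4.9693258)/7 = 4.9715565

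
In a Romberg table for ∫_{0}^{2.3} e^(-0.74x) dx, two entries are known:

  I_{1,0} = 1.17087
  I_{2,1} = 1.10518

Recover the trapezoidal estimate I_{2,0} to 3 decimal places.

1.122

From I_{2,1} = (4·I_{2,0} − I_{1,0})/3, solve for I_{2,0}:
4·I_{2,0} = 3·1.10518 + 1.17087 = 4.48641
I_{2,0} = 1.12160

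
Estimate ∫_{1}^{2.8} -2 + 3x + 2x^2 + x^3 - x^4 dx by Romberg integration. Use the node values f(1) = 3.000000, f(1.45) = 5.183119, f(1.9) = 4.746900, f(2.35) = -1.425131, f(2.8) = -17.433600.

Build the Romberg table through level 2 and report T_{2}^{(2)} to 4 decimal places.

T_{0}^{(0)} (trapezoid, 1 panel, h=1.8000): -12.990240
T_{1}^{(0)} (trapezoid, 2 panels, h=0.9000): -2.222910
T_{2}^{(0)} (trapezoid, 4 panels, h=0.4500): 0.579640
T_{1}^{(1)} = -2.222910 + (-2.222910 − (-12.990240))/3 = 1.366200
T_{2}^{(1)} = 0.579640 + (0.579640 − (-2.222910))/3 = 1.513823
T_{2}^{(2)} = 1.513823 + (1.513823 − 1.366200)/15 = 1.523665

1.5237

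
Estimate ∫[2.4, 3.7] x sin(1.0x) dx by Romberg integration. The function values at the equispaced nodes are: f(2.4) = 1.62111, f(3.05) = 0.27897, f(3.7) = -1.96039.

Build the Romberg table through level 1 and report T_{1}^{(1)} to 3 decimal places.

T_{0}^{(0)} (trapezoid, 1 panel, h=1.3000): -0.22053
T_{1}^{(0)} (trapezoid, 2 panels, h=0.6500): 0.07106
T_{1}^{(1)} = 0.07106 + (0.07106 − (-0.22053))/3 = 0.16826

0.168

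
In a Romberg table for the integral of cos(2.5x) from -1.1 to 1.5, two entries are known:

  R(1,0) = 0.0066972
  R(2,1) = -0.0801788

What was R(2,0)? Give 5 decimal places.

-0.05846

From R(2,1) = (4·R(2,0) − R(1,0))/3, solve for R(2,0):
4·R(2,0) = 3·(-0.0801788) + 0.0066972 = -0.2338392
R(2,0) = -0.0584598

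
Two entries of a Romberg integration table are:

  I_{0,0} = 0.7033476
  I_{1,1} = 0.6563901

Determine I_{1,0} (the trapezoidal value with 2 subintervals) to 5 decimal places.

From I_{1,1} = (4·I_{1,0} − I_{0,0})/3, solve for I_{1,0}:
4·I_{1,0} = 3·0.6563901 + 0.7033476 = 2.6725179
I_{1,0} = 0.6681295

0.66813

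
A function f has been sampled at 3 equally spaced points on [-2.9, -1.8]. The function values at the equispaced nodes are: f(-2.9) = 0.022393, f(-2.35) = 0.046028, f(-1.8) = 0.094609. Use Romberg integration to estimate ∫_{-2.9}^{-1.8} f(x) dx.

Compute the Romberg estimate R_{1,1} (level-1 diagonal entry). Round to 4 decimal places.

0.0552

R_{0,0} (trapezoid, 1 panel, h=1.1000): 0.064351
R_{1,0} (trapezoid, 2 panels, h=0.5500): 0.057491
R_{1,1} = 0.057491 + (0.057491 − 0.064351)/3 = 0.055204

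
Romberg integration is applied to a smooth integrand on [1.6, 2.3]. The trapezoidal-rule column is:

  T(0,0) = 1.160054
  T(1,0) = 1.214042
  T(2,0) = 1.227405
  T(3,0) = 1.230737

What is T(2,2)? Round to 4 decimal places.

1.2318

T(1,1) = 1.214042 + (1.214042 − 1.160054)/3 = 1.232038
T(2,1) = 1.227405 + (1.227405 − 1.214042)/3 = 1.231859
T(2,2) = 1.231859 + (1.231859 − 1.232038)/15 = 1.231847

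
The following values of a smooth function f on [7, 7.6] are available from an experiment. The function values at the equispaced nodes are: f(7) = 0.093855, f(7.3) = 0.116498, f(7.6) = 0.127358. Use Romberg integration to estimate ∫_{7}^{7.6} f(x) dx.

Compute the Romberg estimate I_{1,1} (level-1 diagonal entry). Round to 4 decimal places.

0.0687

I_{0,0} (trapezoid, 1 panel, h=0.6000): 0.066364
I_{1,0} (trapezoid, 2 panels, h=0.3000): 0.068131
I_{1,1} = 0.068131 + (0.068131 − 0.066364)/3 = 0.068720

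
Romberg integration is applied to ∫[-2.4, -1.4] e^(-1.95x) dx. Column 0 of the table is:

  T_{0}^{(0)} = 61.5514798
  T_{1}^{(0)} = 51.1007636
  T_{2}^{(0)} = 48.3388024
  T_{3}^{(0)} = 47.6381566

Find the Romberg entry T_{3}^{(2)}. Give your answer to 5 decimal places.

T_{2}^{(1)} = 48.3388024 + (48.3388024 − 51.1007636)/3 = 47.4181487
T_{3}^{(1)} = 47.6381566 + (47.6381566 − 48.3388024)/3 = 47.4046080
T_{3}^{(2)} = (16·47.4046080 − 47.4181487) / 15 = 47.4037053

47.40371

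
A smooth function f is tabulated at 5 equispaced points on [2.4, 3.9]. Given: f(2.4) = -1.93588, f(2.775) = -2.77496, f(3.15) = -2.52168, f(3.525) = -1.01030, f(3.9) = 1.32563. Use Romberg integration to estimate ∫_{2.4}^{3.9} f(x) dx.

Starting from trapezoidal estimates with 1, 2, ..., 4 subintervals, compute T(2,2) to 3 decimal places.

-2.594

T(0,0) (trapezoid, 1 panel, h=1.5000): -0.45769
T(1,0) (trapezoid, 2 panels, h=0.7500): -2.12010
T(2,0) (trapezoid, 4 panels, h=0.3750): -2.47952
T(1,1) = -2.12010 + (-2.12010 − (-0.45769))/3 = -2.67424
T(2,1) = -2.47952 + (-2.47952 − (-2.12010))/3 = -2.59933
T(2,2) = -2.59933 + (-2.59933 − (-2.67424))/15 = -2.59434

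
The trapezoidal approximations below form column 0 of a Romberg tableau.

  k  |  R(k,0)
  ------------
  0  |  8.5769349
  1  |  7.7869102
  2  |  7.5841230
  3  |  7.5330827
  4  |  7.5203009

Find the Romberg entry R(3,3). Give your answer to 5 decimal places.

7.51604

Richardson extrapolation on the trapezoidal column (denominator 4−1=3):
R(1,1) = (4·7.7869102 − 8.5769349) / 3 = 7.5235686
R(2,1) = 7.5841230 + (7.5841230 − 7.7869102)/3 = 7.5165273
R(3,1) = (4·7.5330827 − 7.5841230) / 3 = 7.5160693
R(2,2) = 7.5165273 + (7.5165273 − 7.5235686)/15 = 7.5160579
R(3,2) = (16·7.5160693 − 7.5165273) / 15 = 7.5160388
R(3,3) = 7.5160388 + (7.5160388 − 7.5160579)/63 = 7.5160385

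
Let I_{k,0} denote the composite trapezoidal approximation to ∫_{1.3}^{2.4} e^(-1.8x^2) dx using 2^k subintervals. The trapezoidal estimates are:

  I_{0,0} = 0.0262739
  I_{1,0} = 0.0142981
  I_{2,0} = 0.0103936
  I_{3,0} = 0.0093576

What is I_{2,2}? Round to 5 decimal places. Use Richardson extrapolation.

0.00901

Richardson extrapolation on the trapezoidal column (denominator 4−1=3):
I_{1,1} = 0.0142981 + (0.0142981 − 0.0262739)/3 = 0.0103062
I_{2,1} = (4·0.0103936 − 0.0142981) / 3 = 0.0090921
I_{2,2} = (16·0.0090921 − 0.0103062) / 15 = 0.0090112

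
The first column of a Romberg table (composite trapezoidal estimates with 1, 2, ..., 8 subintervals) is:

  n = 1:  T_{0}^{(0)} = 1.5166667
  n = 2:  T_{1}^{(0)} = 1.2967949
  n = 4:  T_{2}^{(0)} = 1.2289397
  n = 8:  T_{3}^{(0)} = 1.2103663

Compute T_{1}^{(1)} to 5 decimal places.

Richardson extrapolation on the trapezoidal column (denominator 4−1=3):
T_{1}^{(1)} = 1.2967949 + (1.2967949 − 1.5166667)/3 = 1.2235043

1.22350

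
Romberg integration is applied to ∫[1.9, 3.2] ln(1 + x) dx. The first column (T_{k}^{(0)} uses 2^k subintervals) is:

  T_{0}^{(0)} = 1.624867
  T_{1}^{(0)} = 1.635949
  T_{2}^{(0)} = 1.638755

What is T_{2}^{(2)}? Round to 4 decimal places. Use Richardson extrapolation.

T_{1}^{(1)} = 1.635949 + (1.635949 − 1.624867)/3 = 1.639643
T_{2}^{(1)} = 1.638755 + (1.638755 − 1.635949)/3 = 1.639690
T_{2}^{(2)} = (16·1.639690 − 1.639643) / 15 = 1.639693

1.6397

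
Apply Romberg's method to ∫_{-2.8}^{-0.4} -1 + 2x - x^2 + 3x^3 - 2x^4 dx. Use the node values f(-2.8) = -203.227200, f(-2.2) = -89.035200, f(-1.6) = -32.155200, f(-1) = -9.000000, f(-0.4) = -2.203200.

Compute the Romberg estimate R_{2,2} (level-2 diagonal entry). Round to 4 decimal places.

-132.2934

R_{0,0} (trapezoid, 1 panel, h=2.4000): -246.516480
R_{1,0} (trapezoid, 2 panels, h=1.2000): -161.844480
R_{2,0} (trapezoid, 4 panels, h=0.6000): -139.743360
R_{1,1} = -161.844480 + (-161.844480 − (-246.516480))/3 = -133.620480
R_{2,1} = -139.743360 + (-139.743360 − (-161.844480))/3 = -132.376320
R_{2,2} = -132.376320 + (-132.376320 − (-133.620480))/15 = -132.293376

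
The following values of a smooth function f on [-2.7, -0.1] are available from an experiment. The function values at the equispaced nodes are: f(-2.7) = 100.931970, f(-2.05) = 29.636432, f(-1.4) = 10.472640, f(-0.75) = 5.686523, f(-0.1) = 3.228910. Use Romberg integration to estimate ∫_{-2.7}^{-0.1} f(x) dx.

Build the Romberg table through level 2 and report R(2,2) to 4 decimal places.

R(0,0) (trapezoid, 1 panel, h=2.6000): 135.409144
R(1,0) (trapezoid, 2 panels, h=1.3000): 81.319004
R(2,0) (trapezoid, 4 panels, h=0.6500): 63.619423
R(1,1) = 81.319004 + (81.319004 − 135.409144)/3 = 63.288957
R(2,1) = 63.619423 + (63.619423 − 81.319004)/3 = 57.719563
R(2,2) = 57.719563 + (57.719563 − 63.288957)/15 = 57.348270

57.3483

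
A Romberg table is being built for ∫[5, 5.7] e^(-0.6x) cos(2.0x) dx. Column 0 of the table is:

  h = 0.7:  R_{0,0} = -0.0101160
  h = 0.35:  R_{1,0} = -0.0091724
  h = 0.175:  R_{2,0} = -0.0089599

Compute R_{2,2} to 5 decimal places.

Richardson extrapolation on the trapezoidal column (denominator 4−1=3):
R_{1,1} = (4·(-0.0091724) − (-0.0101160)) / 3 = -0.0088579
R_{2,1} = -0.0089599 + (-0.0089599 − (-0.0091724))/3 = -0.0088891
R_{2,2} = -0.0088891 + (-0.0088891 − (-0.0088579))/15 = -0.0088912

-0.00889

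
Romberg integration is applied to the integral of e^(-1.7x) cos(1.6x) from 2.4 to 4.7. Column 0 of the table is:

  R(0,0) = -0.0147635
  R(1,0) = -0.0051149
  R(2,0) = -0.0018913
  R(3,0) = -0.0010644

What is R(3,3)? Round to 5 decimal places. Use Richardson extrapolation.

Richardson extrapolation on the trapezoidal column (denominator 4−1=3):
R(1,1) = (4·(-0.0051149) − (-0.0147635)) / 3 = -0.0018987
R(2,1) = -0.0018913 + (-0.0018913 − (-0.0051149))/3 = -0.0008168
R(3,1) = -0.0010644 + (-0.0010644 − (-0.0018913))/3 = -0.0007888
R(2,2) = -0.0008168 + (-0.0008168 − (-0.0018987))/15 = -0.0007447
R(3,2) = (16·(-0.0007888) − (-0.0008168)) / 15 = -0.0007869
R(3,3) = (64·(-0.0007869) − (-0.0007447)) / 63 = -0.0007876
(Column j=1 coincides with Simpson's rule on the same nodes.)

-0.00079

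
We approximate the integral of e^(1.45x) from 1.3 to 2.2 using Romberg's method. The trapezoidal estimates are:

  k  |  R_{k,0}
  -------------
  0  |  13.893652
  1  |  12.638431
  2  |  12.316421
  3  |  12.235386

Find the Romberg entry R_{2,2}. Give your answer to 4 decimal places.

12.2084

Richardson extrapolation on the trapezoidal column (denominator 4−1=3):
R_{1,1} = 12.638431 + (12.638431 − 13.893652)/3 = 12.220024
R_{2,1} = 12.316421 + (12.316421 − 12.638431)/3 = 12.209084
R_{2,2} = 12.209084 + (12.209084 − 12.220024)/15 = 12.208355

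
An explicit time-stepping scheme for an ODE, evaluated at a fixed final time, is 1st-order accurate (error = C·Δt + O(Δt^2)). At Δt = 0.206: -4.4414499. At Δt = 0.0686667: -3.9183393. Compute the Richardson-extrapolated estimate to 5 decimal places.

-3.65678

The leading error scales as Δt; refining by a factor of 3 reduces it by 3^1 = 3.
Extrapolated value = (3·A(Δt/3) − A(Δt)) / (3 − 1)
= (3·(-3.9183393) − (-4.4414499)) / 2
= -7.3135680 / 2 = -3.6567840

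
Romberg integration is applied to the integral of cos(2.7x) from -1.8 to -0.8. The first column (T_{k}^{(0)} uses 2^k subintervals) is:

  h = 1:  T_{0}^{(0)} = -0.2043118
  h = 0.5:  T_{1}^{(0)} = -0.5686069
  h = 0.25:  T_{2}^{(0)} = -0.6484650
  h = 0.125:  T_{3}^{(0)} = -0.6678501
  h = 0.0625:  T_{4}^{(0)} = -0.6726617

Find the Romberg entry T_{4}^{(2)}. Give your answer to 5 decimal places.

Richardson extrapolation on the trapezoidal column (denominator 4−1=3):
T_{3}^{(1)} = -0.6678501 + (-0.6678501 − (-0.6484650))/3 = -0.6743118
T_{4}^{(1)} = -0.6726617 + (-0.6726617 − (-0.6678501))/3 = -0.6742656
T_{4}^{(2)} = (16·(-0.6742656) − (-0.6743118)) / 15 = -0.6742625

-0.67426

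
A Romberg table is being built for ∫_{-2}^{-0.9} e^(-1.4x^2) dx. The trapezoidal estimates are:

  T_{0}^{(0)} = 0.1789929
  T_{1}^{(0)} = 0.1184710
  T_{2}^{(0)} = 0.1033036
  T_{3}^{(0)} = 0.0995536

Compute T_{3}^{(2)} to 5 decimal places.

0.09831

Richardson extrapolation on the trapezoidal column (denominator 4−1=3):
T_{2}^{(1)} = 0.1033036 + (0.1033036 − 0.1184710)/3 = 0.0982478
T_{3}^{(1)} = (4·0.0995536 − 0.1033036) / 3 = 0.0983036
T_{3}^{(2)} = (16·0.0983036 − 0.0982478) / 15 = 0.0983073
(Column j=1 coincides with Simpson's rule on the same nodes.)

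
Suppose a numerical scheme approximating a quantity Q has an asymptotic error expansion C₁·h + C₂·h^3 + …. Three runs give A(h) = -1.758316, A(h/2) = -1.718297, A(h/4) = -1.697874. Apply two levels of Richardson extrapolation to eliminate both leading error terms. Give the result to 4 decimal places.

-1.6773

First eliminate the h term (factor 2^1 = 2):
  B₁ = (2·(-1.718297) − (-1.758316))/1 = -1.678278
  B₂ = (2·(-1.697874) − (-1.718297))/1 = -1.677451
Then eliminate the h^3 term (factor 2^3 = 8):
  (8·(-1.677451) − (-1.678278))/7 = -1.677333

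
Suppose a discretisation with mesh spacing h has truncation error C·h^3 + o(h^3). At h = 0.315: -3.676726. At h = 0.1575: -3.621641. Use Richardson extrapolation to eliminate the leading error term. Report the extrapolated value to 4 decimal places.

-3.6138

The leading error scales as h^3; refining by a factor of 2 reduces it by 2^3 = 8.
Extrapolated value = (8·A(h/2) − A(h)) / (8 − 1)
= (8·(-3.621641) − (-3.676726)) / 7
= -25.296402 / 7 = -3.613772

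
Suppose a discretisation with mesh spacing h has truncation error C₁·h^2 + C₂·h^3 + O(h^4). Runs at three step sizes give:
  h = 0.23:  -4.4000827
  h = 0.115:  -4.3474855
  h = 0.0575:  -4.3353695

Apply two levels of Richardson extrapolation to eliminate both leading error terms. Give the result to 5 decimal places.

First eliminate the h^2 term (factor 2^2 = 4):
  B₁ = (4·(-4.3474855) − (-4.4000827))/3 = -4.3299531
  B₂ = (4·(-4.3353695) − (-4.3474855))/3 = -4.3313308
Then eliminate the h^3 term (factor 2^3 = 8):
  (8·(-4.3313308) − (-4.3299531))/7 = -4.3315276

-4.33153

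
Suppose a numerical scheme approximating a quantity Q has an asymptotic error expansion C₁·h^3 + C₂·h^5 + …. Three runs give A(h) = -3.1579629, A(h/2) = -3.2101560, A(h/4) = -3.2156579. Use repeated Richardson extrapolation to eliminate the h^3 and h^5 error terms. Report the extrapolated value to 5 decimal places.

-3.21641

First eliminate the h^3 term (factor 2^3 = 8):
  B₁ = (8·(-3.2101560) − (-3.1579629))/7 = -3.2176122
  B₂ = (8·(-3.2156579) − (-3.2101560))/7 = -3.2164439
Then eliminate the h^5 term (factor 2^5 = 32):
  (32·(-3.2164439) − (-3.2176122))/31 = -3.2164062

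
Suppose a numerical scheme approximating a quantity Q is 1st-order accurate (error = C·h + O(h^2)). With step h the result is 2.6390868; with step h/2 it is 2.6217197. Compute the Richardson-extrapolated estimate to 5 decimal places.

The leading error scales as h; refining by a factor of 2 reduces it by 2^1 = 2.
Extrapolated value = (2·A(h/2) − A(h)) / (2 − 1)
= (2·2.6217197 − 2.6390868) / 1
= 2.6043526 / 1 = 2.6043526

2.60435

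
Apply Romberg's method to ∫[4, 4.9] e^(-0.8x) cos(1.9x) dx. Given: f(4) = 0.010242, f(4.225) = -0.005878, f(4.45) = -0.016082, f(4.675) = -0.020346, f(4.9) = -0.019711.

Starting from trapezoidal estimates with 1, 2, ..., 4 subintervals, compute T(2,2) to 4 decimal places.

-0.0110

T(0,0) (trapezoid, 1 panel, h=0.9000): -0.004261
T(1,0) (trapezoid, 2 panels, h=0.4500): -0.009367
T(2,0) (trapezoid, 4 panels, h=0.2250): -0.010584
T(1,1) = -0.009367 + (-0.009367 − (-0.004261))/3 = -0.011069
T(2,1) = -0.010584 + (-0.010584 − (-0.009367))/3 = -0.010990
T(2,2) = -0.010990 + (-0.010990 − (-0.011069))/15 = -0.010985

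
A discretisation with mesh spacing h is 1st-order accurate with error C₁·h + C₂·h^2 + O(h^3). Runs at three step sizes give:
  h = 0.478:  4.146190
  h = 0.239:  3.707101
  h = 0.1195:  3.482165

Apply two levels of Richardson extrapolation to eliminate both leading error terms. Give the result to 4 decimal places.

3.2536

First eliminate the h term (factor 2^1 = 2):
  B₁ = (2·3.707101 − 4.146190)/1 = 3.268012
  B₂ = (2·3.482165 − 3.707101)/1 = 3.257229
Then eliminate the h^2 term (factor 2^2 = 4):
  (4·3.257229 − 3.268012)/3 = 3.253635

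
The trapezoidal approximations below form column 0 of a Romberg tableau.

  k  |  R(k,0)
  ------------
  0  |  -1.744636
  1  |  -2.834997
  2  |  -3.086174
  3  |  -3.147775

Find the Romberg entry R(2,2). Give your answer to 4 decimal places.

Richardson extrapolation on the trapezoidal column (denominator 4−1=3):
R(1,1) = -2.834997 + (-2.834997 − (-1.744636))/3 = -3.198451
R(2,1) = (4·(-3.086174) − (-2.834997)) / 3 = -3.169900
R(2,2) = -3.169900 + (-3.169900 − (-3.198451))/15 = -3.167997

-3.1680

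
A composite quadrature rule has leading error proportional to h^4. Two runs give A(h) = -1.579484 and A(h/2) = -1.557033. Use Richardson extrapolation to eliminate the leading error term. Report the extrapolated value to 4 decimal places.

Extrapolated value = (16·A(h/2) − A(h)) / (16 − 1)
= (16·(-1.557033) − (-1.579484)) / 15
= -23.333044 / 15 = -1.555536

-1.5555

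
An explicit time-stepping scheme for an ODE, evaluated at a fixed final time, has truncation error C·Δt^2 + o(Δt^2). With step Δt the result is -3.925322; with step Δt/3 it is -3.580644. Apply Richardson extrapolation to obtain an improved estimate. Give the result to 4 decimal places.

The leading error scales as Δt^2; refining by a factor of 3 reduces it by 3^2 = 9.
Extrapolated value = (9·A(Δt/3) − A(Δt)) / (9 − 1)
= (9·(-3.580644) − (-3.925322)) / 8
= -28.300474 / 8 = -3.537559

-3.5376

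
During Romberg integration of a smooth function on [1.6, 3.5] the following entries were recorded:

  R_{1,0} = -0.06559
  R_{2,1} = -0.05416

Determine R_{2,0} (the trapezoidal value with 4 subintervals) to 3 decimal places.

-0.057

From R_{2,1} = (4·R_{2,0} − R_{1,0})/3, solve for R_{2,0}:
4·R_{2,0} = 3·(-0.05416) + (-0.06559) = -0.22807
R_{2,0} = -0.05702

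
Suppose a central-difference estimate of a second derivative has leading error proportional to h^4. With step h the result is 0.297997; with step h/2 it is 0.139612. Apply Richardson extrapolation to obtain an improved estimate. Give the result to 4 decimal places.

0.1291

Extrapolated value = (16·A(h/2) − A(h)) / (16 − 1)
= (16·0.139612 − 0.297997) / 15
= 1.935795 / 15 = 0.129053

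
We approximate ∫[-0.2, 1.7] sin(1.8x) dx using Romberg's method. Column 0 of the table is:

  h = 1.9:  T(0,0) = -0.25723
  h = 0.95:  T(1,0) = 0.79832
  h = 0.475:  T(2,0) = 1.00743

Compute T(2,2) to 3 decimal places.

T(1,1) = (4·0.79832 − (-0.25723)) / 3 = 1.15017
T(2,1) = 1.00743 + (1.00743 − 0.79832)/3 = 1.07713
T(2,2) = 1.07713 + (1.07713 − 1.15017)/15 = 1.07226

1.072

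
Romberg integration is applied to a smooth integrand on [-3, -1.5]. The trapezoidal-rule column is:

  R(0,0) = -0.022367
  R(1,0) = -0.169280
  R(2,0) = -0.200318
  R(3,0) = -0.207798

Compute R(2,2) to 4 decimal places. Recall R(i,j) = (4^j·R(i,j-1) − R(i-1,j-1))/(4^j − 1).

-0.2102

Richardson extrapolation on the trapezoidal column (denominator 4−1=3):
R(1,1) = -0.169280 + (-0.169280 − (-0.022367))/3 = -0.218251
R(2,1) = (4·(-0.200318) − (-0.169280)) / 3 = -0.210664
R(2,2) = -0.210664 + (-0.210664 − (-0.218251))/15 = -0.210158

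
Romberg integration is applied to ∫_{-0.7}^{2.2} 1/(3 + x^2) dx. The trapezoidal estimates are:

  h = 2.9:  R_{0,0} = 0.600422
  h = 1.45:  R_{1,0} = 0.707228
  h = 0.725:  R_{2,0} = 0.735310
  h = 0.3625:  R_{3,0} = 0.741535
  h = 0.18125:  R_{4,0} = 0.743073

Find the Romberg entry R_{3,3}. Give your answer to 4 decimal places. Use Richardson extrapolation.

Richardson extrapolation on the trapezoidal column (denominator 4−1=3):
R_{1,1} = (4·0.707228 − 0.600422) / 3 = 0.742830
R_{2,1} = 0.735310 + (0.735310 − 0.707228)/3 = 0.744671
R_{3,1} = 0.741535 + (0.741535 − 0.735310)/3 = 0.743610
R_{2,2} = (16·0.744671 − 0.742830) / 15 = 0.744794
R_{3,2} = 0.743610 + (0.743610 − 0.744671)/15 = 0.743539
R_{3,3} = (64·0.743539 − 0.744794) / 63 = 0.743519

0.7435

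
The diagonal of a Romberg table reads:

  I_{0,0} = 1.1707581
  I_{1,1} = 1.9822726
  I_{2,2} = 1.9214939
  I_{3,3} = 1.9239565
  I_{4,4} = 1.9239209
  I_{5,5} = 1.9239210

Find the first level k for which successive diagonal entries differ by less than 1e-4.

|I_{1,1} − I_{0,0}| = 0.8115145 ≥ 1e-4
|I_{2,2} − I_{1,1}| = 0.0607787 ≥ 1e-4
|I_{3,3} − I_{2,2}| = 0.0024626 ≥ 1e-4
|I_{4,4} − I_{3,3}| = 0.0000356 < 1e-4

k = 4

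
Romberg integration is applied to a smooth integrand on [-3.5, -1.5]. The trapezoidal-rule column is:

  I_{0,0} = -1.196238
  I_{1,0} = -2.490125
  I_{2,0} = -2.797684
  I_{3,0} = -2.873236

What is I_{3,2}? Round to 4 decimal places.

Richardson extrapolation on the trapezoidal column (denominator 4−1=3):
I_{2,1} = -2.797684 + (-2.797684 − (-2.490125))/3 = -2.900204
I_{3,1} = (4·(-2.873236) − (-2.797684)) / 3 = -2.898420
I_{3,2} = -2.898420 + (-2.898420 − (-2.900204))/15 = -2.898301

-2.8983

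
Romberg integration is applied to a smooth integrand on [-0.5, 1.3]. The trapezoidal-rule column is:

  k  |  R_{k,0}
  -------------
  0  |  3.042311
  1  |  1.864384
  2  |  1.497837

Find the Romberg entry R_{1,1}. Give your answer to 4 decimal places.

R_{1,1} = 1.864384 + (1.864384 − 3.042311)/3 = 1.471742

1.4717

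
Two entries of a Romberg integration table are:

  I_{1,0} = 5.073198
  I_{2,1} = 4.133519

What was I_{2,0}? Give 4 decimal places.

From I_{2,1} = (4·I_{2,0} − I_{1,0})/3, solve for I_{2,0}:
4·I_{2,0} = 3·4.133519 + 5.073198 = 17.473755
I_{2,0} = 4.368439

4.3684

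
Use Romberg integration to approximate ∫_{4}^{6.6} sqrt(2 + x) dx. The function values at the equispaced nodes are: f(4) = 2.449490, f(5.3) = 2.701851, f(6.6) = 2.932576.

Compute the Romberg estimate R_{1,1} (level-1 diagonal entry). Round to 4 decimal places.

7.0154

R_{0,0} (trapezoid, 1 panel, h=2.6000): 6.996686
R_{1,0} (trapezoid, 2 panels, h=1.3000): 7.010749
R_{1,1} = 7.010749 + (7.010749 − 6.996686)/3 = 7.015437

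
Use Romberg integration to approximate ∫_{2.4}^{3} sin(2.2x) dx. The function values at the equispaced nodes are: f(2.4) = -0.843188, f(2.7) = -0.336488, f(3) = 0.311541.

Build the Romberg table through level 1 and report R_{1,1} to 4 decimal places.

-0.1878

R_{0,0} (trapezoid, 1 panel, h=0.6000): -0.159494
R_{1,0} (trapezoid, 2 panels, h=0.3000): -0.180693
R_{1,1} = -0.180693 + (-0.180693 − (-0.159494))/3 = -0.187759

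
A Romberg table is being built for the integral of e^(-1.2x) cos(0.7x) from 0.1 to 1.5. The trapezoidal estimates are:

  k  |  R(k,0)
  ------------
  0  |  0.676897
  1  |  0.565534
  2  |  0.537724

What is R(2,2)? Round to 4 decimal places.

Richardson extrapolation on the trapezoidal column (denominator 4−1=3):
R(1,1) = (4·0.565534 − 0.676897) / 3 = 0.528413
R(2,1) = 0.537724 + (0.537724 − 0.565534)/3 = 0.528454
R(2,2) = 0.528454 + (0.528454 − 0.528413)/15 = 0.528457

0.5285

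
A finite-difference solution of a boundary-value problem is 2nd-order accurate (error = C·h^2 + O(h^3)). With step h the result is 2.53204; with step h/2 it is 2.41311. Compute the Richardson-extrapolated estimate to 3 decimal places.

2.373

Extrapolated value = (4·A(h/2) − A(h)) / (4 − 1)
= (4·2.41311 − 2.53204) / 3
= 7.12040 / 3 = 2.37347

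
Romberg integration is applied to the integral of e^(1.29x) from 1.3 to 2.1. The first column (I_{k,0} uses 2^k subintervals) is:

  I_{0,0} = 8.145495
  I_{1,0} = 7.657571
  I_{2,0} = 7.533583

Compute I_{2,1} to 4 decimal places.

7.4923

Richardson extrapolation on the trapezoidal column (denominator 4−1=3):
I_{2,1} = 7.533583 + (7.533583 − 7.657571)/3 = 7.492254
(Column j=1 coincides with Simpson's rule on the same nodes.)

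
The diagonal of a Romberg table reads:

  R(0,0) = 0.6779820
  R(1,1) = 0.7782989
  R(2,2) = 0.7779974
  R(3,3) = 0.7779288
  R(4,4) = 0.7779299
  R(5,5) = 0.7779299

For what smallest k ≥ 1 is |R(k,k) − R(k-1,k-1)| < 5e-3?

k = 2

|R(1,1) − R(0,0)| = 0.1003169 ≥ 5e-3
|R(2,2) − R(1,1)| = 0.0003015 < 5e-3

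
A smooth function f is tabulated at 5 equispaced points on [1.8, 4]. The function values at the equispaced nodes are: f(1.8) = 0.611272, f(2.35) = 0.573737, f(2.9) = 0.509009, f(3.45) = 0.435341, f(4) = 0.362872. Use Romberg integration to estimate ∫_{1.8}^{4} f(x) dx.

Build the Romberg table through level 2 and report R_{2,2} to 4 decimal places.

1.1053

R_{0,0} (trapezoid, 1 panel, h=2.2000): 1.071558
R_{1,0} (trapezoid, 2 panels, h=1.1000): 1.095689
R_{2,0} (trapezoid, 4 panels, h=0.5500): 1.102837
R_{1,1} = 1.095689 + (1.095689 − 1.071558)/3 = 1.103733
R_{2,1} = 1.102837 + (1.102837 − 1.095689)/3 = 1.105220
R_{2,2} = 1.105220 + (1.105220 − 1.103733)/15 = 1.105319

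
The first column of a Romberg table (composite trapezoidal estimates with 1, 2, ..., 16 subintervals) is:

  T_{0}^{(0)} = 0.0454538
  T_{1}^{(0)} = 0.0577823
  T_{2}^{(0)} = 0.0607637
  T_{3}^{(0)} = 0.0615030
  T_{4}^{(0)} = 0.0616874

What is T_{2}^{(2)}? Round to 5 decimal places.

0.06175

Richardson extrapolation on the trapezoidal column (denominator 4−1=3):
T_{1}^{(1)} = 0.0577823 + (0.0577823 − 0.0454538)/3 = 0.0618918
T_{2}^{(1)} = 0.0607637 + (0.0607637 − 0.0577823)/3 = 0.0617575
T_{2}^{(2)} = (16·0.0617575 − 0.0618918) / 15 = 0.0617485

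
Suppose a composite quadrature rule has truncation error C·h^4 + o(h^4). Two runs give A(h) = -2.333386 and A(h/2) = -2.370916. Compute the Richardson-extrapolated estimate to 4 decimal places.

-2.3734

The leading error scales as h^4; refining by a factor of 2 reduces it by 2^4 = 16.
Extrapolated value = (16·A(h/2) − A(h)) / (16 − 1)
= (16·(-2.370916) − (-2.333386)) / 15
= -35.601270 / 15 = -2.373418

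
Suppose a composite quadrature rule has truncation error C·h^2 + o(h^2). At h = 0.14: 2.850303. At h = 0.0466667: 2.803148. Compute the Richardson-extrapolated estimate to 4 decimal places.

Extrapolated value = (9·A(h/3) − A(h)) / (9 − 1)
= (9·2.803148 − 2.850303) / 8
= 22.378029 / 8 = 2.797254

2.7973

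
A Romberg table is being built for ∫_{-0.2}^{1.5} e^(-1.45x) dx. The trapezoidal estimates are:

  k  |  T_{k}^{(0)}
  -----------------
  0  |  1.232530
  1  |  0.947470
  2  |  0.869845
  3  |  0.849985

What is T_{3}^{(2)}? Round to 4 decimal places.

T_{2}^{(1)} = 0.869845 + (0.869845 − 0.947470)/3 = 0.843970
T_{3}^{(1)} = 0.849985 + (0.849985 − 0.869845)/3 = 0.843365
T_{3}^{(2)} = 0.843365 + (0.843365 − 0.843970)/15 = 0.843325
(Column j=1 coincides with Simpson's rule on the same nodes.)

0.8433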